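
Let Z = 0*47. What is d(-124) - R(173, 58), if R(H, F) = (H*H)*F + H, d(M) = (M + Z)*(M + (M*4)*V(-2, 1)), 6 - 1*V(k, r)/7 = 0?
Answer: 862489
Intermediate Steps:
V(k, r) = 42 (V(k, r) = 42 - 7*0 = 42 + 0 = 42)
Z = 0
d(M) = 169*M² (d(M) = (M + 0)*(M + (M*4)*42) = M*(M + (4*M)*42) = M*(M + 168*M) = M*(169*M) = 169*M²)
R(H, F) = H + F*H² (R(H, F) = H²*F + H = F*H² + H = H + F*H²)
d(-124) - R(173, 58) = 169*(-124)² - 173*(1 + 58*173) = 169*15376 - 173*(1 + 10034) = 2598544 - 173*10035 = 2598544 - 1*1736055 = 2598544 - 1736055 = 862489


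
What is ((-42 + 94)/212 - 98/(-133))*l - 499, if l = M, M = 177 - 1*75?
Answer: -401615/1007 ≈ -398.82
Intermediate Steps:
M = 102 (M = 177 - 75 = 102)
l = 102
((-42 + 94)/212 - 98/(-133))*l - 499 = ((-42 + 94)/212 - 98/(-133))*102 - 499 = (52*(1/212) - 98*(-1/133))*102 - 499 = (13/53 + 14/19)*102 - 499 = (989/1007)*102 - 499 = 100878/1007 - 499 = -401615/1007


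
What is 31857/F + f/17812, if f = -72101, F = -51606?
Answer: -11716615/2511492 ≈ -4.6652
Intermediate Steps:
31857/F + f/17812 = 31857/(-51606) - 72101/17812 = 31857*(-1/51606) - 72101*1/17812 = -10619/17202 - 72101/17812 = -11716615/2511492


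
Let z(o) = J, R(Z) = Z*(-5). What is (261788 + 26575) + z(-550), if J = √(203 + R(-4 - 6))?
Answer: 288363 + √253 ≈ 2.8838e+5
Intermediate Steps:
R(Z) = -5*Z
J = √253 (J = √(203 - 5*(-4 - 6)) = √(203 - 5*(-10)) = √(203 + 50) = √253 ≈ 15.906)
z(o) = √253
(261788 + 26575) + z(-550) = (261788 + 26575) + √253 = 288363 + √253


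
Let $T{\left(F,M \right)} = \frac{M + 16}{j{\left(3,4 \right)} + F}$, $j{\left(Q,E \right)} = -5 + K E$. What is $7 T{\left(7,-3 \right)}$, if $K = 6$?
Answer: $\frac{7}{2} \approx 3.5$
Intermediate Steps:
$j{\left(Q,E \right)} = -5 + 6 E$
$T{\left(F,M \right)} = \frac{16 + M}{19 + F}$ ($T{\left(F,M \right)} = \frac{M + 16}{\left(-5 + 6 \cdot 4\right) + F} = \frac{16 + M}{\left(-5 + 24\right) + F} = \frac{16 + M}{19 + F}$)
$7 T{\left(7,-3 \right)} = 7 \frac{16 - 3}{19 + 7} = 7 \cdot \frac{1}{26} \cdot 13 = 7 \cdot \frac{1}{2} = \frac{7}{2}$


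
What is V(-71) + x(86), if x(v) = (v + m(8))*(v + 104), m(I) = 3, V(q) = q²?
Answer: 21951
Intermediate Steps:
x(v) = (3 + v)*(104 + v) (x(v) = (v + 3)*(v + 104) = (3 + v)*(104 + v))
V(-71) + x(86) = (-71)² + (312 + 86² + 107*86) = 5041 + (312 + 7396 + 9202) = 5041 + 16910 = 21951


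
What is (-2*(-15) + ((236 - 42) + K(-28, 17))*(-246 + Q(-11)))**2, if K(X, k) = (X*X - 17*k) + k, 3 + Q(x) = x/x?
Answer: 30645303364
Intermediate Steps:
Q(x) = -2 (Q(x) = -3 + x/x = -3 + 1 = -2)
K(X, k) = X**2 - 16*k (K(X, k) = (X**2 - 17*k) + k = X**2 - 16*k)
(-2*(-15) + ((236 - 42) + K(-28, 17))*(-246 + Q(-11)))**2 = (-2*(-15) + ((236 - 42) + ((-28)**2 - 16*17))*(-246 - 2))**2 = (30 + (194 + (784 - 272))*(-248))**2 = (30 + (194 + 512)*(-248))**2 = (30 + 706*(-248))**2 = (30 - 175088)**2 = (-175058)**2 = 30645303364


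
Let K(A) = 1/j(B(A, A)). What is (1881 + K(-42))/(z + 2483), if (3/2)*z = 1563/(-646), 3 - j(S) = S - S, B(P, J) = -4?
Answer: 455753/601116 ≈ 0.75818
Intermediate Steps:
j(S) = 3 (j(S) = 3 - (S - S) = 3 - 1*0 = 3 + 0 = 3)
z = -521/323 (z = 2*(1563/(-646))/3 = 2*(1563*(-1/646))/3 = (2/3)*(-1563/646) = -521/323 ≈ -1.6130)
K(A) = 1/3
(1881 + K(-42))/(z + 2483) = (1881 + 1/3)/(-521/323 + 2483) = 5644/(3*(801488/323)) = (5644/3)*(323/801488) = 455753/601116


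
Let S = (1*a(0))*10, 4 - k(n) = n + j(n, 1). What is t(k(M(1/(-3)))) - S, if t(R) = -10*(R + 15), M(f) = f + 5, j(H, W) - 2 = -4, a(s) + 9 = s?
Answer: -220/3 ≈ -73.333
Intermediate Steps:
a(s) = -9 + s
j(H, W) = -2 (j(H, W) = 2 - 4 = -2)
M(f) = 5 + f
k(n) = 6 - n (k(n) = 4 - (n - 2) = 4 - (-2 + n) = 4 + (2 - n) = 6 - n)
t(R) = -150 - 10*R (t(R) = -10*(15 + R) = -150 - 10*R)
S = -90 (S = (1*(-9 + 0))*10 = (1*(-9))*10 = -9*10 = -90)
t(k(M(1/(-3)))) - S = (-150 - 10*(6 - (5 + 1/(-3)))) - 1*(-90) = (-150 - 10*(6 - (5 + 1*(-1/3)))) + 90 = (-150 - 10*(6 - (5 - 1/3))) + 90 = (-150 - 10*(6 - 1*14/3)) + 90 = (-150 - 10*(6 - 14/3)) + 90 = (-150 - 10*4/3) + 90 = (-150 - 40/3) + 90 = -490/3 + 90 = -220/3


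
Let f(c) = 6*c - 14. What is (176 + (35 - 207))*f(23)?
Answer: 496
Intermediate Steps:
f(c) = -14 + 6*c
(176 + (35 - 207))*f(23) = (176 + (35 - 207))*(-14 + 6*23) = (176 - 172)*(-14 + 138) = 4*124 = 496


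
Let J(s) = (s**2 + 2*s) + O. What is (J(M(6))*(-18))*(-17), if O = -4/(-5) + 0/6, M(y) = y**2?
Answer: 2094264/5 ≈ 4.1885e+5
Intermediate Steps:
O = 4/5 (O = -4*(-1/5) + 0*(1/6) = 4/5 + 0 = 4/5 ≈ 0.80000)
J(s) = 4/5 + s**2 + 2*s (J(s) = (s**2 + 2*s) + 4/5 = 4/5 + s**2 + 2*s)
(J(M(6))*(-18))*(-17) = ((4/5 + (6**2)**2 + 2*6**2)*(-18))*(-17) = ((4/5 + 36**2 + 2*36)*(-18))*(-17) = ((4/5 + 1296 + 72)*(-18))*(-17) = ((6844/5)*(-18))*(-17) = -123192/5*(-17) = 2094264/5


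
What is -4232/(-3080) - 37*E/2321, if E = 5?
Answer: 105144/81235 ≈ 1.2943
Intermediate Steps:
-4232/(-3080) - 37*E/2321 = -4232/(-3080) - 37*5/2321 = -4232*(-1/3080) - 185*1/2321 = 529/385 - 185/2321 = 105144/81235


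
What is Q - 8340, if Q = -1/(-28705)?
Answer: -239399699/28705 ≈ -8340.0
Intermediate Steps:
Q = 1/28705 (Q = -1*(-1/28705) = 1/28705 ≈ 3.4837e-5)
Q - 8340 = 1/28705 - 8340 = -239399699/28705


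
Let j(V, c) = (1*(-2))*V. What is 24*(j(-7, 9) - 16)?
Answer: -48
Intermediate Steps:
j(V, c) = -2*V
24*(j(-7, 9) - 16) = 24*(-2*(-7) - 16) = 24*(14 - 16) = 24*(-2) = -48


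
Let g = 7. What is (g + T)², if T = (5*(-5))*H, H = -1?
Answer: 1024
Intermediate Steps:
T = 25 (T = (5*(-5))*(-1) = -25*(-1) = 25)
(g + T)² = (7 + 25)² = 32² = 1024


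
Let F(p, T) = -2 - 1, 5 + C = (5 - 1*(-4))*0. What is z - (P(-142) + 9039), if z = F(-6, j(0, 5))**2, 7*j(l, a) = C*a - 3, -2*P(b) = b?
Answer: -9101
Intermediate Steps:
P(b) = -b/2
C = -5 (C = -5 + (5 - 1*(-4))*0 = -5 + (5 + 4)*0 = -5 + 9*0 = -5 + 0 = -5)
j(l, a) = -3/7 - 5*a/7 (j(l, a) = (-5*a - 3)/7 = (-3 - 5*a)/7 = -3/7 - 5*a/7)
F(p, T) = -3
z = 9 (z = (-3)**2 = 9)
z - (P(-142) + 9039) = 9 - (-1/2*(-142) + 9039) = 9 - (71 + 9039) = 9 - 1*9110 = 9 - 9110 = -9101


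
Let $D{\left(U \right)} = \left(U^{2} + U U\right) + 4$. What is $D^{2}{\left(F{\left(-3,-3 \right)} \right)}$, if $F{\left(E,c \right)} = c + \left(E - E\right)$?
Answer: $484$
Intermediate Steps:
$F{\left(E,c \right)} = c$ ($F{\left(E,c \right)} = c + 0 = c$)
$D{\left(U \right)} = 4 + 2 U^{2}$ ($D{\left(U \right)} = \left(U^{2} + U^{2}\right) + 4 = 2 U^{2} + 4 = 4 + 2 U^{2}$)
$D^{2}{\left(F{\left(-3,-3 \right)} \right)} = \left(4 + 2 \left(-3\right)^{2}\right)^{2} = \left(4 + 2 \cdot 9\right)^{2} = \left(4 + 18\right)^{2} = 22^{2} = 484$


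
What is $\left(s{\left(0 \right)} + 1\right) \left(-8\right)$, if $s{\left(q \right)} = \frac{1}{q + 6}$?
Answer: $- \frac{28}{3} \approx -9.3333$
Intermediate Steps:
$s{\left(q \right)} = \frac{1}{6 + q}$
$\left(s{\left(0 \right)} + 1\right) \left(-8\right) = \left(\frac{1}{6 + 0} + 1\right) \left(-8\right) = \left(\frac{1}{6} + 1\right) \left(-8\right) = \frac{7}{6} \left(-8\right) = - \frac{28}{3}$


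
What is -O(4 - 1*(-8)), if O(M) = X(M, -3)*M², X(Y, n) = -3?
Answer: 432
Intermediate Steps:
O(M) = -3*M²
-O(4 - 1*(-8)) = -(-3)*(4 - 1*(-8))² = -(-3)*(4 + 8)² = -(-3)*12² = -(-3)*144 = -1*(-432) = 432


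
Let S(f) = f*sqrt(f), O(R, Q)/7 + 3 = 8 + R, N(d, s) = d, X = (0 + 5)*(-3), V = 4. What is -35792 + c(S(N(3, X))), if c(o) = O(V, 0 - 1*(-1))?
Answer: -35729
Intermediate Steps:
X = -15 (X = 5*(-3) = -15)
O(R, Q) = 35 + 7*R (O(R, Q) = -21 + 7*(8 + R) = -21 + (56 + 7*R) = 35 + 7*R)
S(f) = f**(3/2)
c(o) = 63 (c(o) = 35 + 7*4 = 35 + 28 = 63)
-35792 + c(S(N(3, X))) = -35792 + 63 = -35729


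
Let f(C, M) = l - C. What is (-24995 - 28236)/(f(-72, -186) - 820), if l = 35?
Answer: 53231/713 ≈ 74.658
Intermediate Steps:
f(C, M) = 35 - C
(-24995 - 28236)/(f(-72, -186) - 820) = (-24995 - 28236)/((35 - 1*(-72)) - 820) = -53231/((35 + 72) - 820) = -53231/(107 - 820) = -53231/(-713) = -53231*(-1/713) = 53231/713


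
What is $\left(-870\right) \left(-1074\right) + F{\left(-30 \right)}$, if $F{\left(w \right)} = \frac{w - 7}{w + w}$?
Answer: $\frac{56062837}{60} \approx 9.3438 \cdot 10^{5}$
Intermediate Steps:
$F{\left(w \right)} = \frac{-7 + w}{2 w}$
$\left(-870\right) \left(-1074\right) + F{\left(-30 \right)} = \left(-870\right) \left(-1074\right) + \frac{-7 - 30}{2 \left(-30\right)} = 934380 + \frac{1}{2} \left(- \frac{1}{30}\right) \left(-37\right) = 934380 + \frac{37}{60} = \frac{56062837}{60}$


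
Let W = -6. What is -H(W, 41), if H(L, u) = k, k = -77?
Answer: 77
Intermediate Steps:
H(L, u) = -77
-H(W, 41) = -1*(-77) = 77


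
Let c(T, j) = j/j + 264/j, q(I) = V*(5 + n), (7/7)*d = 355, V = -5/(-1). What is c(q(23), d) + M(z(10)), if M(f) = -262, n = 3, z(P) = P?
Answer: -92391/355 ≈ -260.26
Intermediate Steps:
V = 5 (V = -5*(-1) = 5)
d = 355
q(I) = 40 (q(I) = 5*(5 + 3) = 5*8 = 40)
c(T, j) = 1 + 264/j
c(q(23), d) + M(z(10)) = (264 + 355)/355 - 262 = (1/355)*619 - 262 = 619/355 - 262 = -92391/355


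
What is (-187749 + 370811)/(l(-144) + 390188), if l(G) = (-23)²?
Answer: 183062/390717 ≈ 0.46853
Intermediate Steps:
l(G) = 529
(-187749 + 370811)/(l(-144) + 390188) = (-187749 + 370811)/(529 + 390188) = 183062/390717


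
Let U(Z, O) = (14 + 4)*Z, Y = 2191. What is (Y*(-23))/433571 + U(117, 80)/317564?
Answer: -580380851/5295636194 ≈ -0.10960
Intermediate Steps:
U(Z, O) = 18*Z
(Y*(-23))/433571 + U(117, 80)/317564 = (2191*(-23))/433571 + (18*117)/317564 = -50393*1/433571 + 2106*(1/317564) = -50393/433571 + 81/12214 = -580380851/5295636194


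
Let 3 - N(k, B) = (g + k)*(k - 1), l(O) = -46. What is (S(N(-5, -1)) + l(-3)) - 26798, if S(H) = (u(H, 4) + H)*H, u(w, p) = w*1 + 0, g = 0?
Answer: -25386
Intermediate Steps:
u(w, p) = w (u(w, p) = w + 0 = w)
N(k, B) = 3 - k*(-1 + k) (N(k, B) = 3 - (0 + k)*(k - 1) = 3 - k*(-1 + k))
S(H) = 2*H**2 (S(H) = (H + H)*H = (2*H)*H = 2*H**2)
(S(N(-5, -1)) + l(-3)) - 26798 = (2*(3 - 5 - 1*(-5)**2)**2 - 46) - 26798 = (2*(3 - 5 - 1*25)**2 - 46) - 26798 = (2*(3 - 5 - 25)**2 - 46) - 26798 = (2*(-27)**2 - 46) - 26798 = (2*729 - 46) - 26798 = (1458 - 46) - 26798 = 1412 - 26798 = -25386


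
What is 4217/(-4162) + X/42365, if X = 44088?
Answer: 4841051/176323130 ≈ 0.027456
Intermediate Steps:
4217/(-4162) + X/42365 = 4217/(-4162) + 44088/42365 = 4217*(-1/4162) + 44088*(1/42365) = -4217/4162 + 44088/42365 = 4841051/176323130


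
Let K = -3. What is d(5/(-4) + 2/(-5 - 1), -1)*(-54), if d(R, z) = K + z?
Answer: 216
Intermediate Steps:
d(R, z) = -3 + z
d(5/(-4) + 2/(-5 - 1), -1)*(-54) = (-3 - 1)*(-54) = -4*(-54) = 216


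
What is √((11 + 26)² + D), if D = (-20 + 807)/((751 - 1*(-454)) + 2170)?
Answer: √69317430/225 ≈ 37.003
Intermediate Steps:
D = 787/3375 (D = 787/((751 + 454) + 2170) = 787/(1205 + 2170) = 787/3375 ≈ 0.23319)
√((11 + 26)² + D) = √((11 + 26)² + 787/3375) = √(37² + 787/3375) = √(1369 + 787/3375) = √(4621162/3375) = √69317430/225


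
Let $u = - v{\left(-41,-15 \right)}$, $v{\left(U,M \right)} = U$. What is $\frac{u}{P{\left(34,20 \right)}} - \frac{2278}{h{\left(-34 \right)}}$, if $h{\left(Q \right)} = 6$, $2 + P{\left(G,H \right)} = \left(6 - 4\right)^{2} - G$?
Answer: $- \frac{36571}{96} \approx -380.95$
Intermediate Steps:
$P{\left(G,H \right)} = 2 - G$ ($P{\left(G,H \right)} = -2 - \left(G - \left(6 - 4\right)^{2}\right) = -2 - \left(-4 + G\right) = 2 - G$)
$u = 41$ ($u = \left(-1\right) \left(-41\right) = 41$)
$\frac{u}{P{\left(34,20 \right)}} - \frac{2278}{h{\left(-34 \right)}} = \frac{41}{2 - 34} - \frac{2278}{6} = \frac{41}{2 - 34} - \frac{1139}{3} = \frac{41}{-32} - \frac{1139}{3} = 41 \left(- \frac{1}{32}\right) - \frac{1139}{3} = - \frac{41}{32} - \frac{1139}{3} = - \frac{36571}{96}$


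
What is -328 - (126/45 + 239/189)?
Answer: -313801/945 ≈ -332.06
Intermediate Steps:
-328 - (126/45 + 239/189) = -328 - (126*(1/45) + 239*(1/189)) = -328 - (14/5 + 239/189) = -328 - 1*3841/945 = -328 - 3841/945 = -313801/945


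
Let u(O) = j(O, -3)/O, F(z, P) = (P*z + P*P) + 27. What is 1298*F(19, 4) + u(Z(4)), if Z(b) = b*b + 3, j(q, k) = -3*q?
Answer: 154459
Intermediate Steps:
Z(b) = 3 + b² (Z(b) = b² + 3 = 3 + b²)
F(z, P) = 27 + P² + P*z (F(z, P) = (P*z + P²) + 27 = (P² + P*z) + 27 = 27 + P² + P*z)
u(O) = -3 (u(O) = (-3*O)/O = -3)
1298*F(19, 4) + u(Z(4)) = 1298*(27 + 4² + 4*19) - 3 = 1298*(27 + 16 + 76) - 3 = 1298*119 - 3 = 154462 - 3 = 154459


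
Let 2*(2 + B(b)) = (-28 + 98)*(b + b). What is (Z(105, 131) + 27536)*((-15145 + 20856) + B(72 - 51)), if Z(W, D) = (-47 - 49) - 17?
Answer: 196869717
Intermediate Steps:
Z(W, D) = -113 (Z(W, D) = -96 - 17 = -113)
B(b) = -2 + 70*b (B(b) = -2 + ((-28 + 98)*(b + b))/2 = -2 + (70*(2*b))/2 = -2 + (140*b)/2 = -2 + 70*b)
(Z(105, 131) + 27536)*((-15145 + 20856) + B(72 - 51)) = (-113 + 27536)*((-15145 + 20856) + (-2 + 70*(72 - 51))) = 27423*(5711 + (-2 + 70*21)) = 27423*(5711 + (-2 + 1470)) = 27423*(5711 + 1468) = 27423*7179 = 196869717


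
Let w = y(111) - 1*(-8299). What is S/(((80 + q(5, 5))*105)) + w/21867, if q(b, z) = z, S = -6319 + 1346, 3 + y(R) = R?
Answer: -11237372/65054325 ≈ -0.17274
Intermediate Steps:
y(R) = -3 + R
S = -4973
w = 8407 (w = (-3 + 111) - 1*(-8299) = 108 + 8299 = 8407)
S/(((80 + q(5, 5))*105)) + w/21867 = -4973*1/(105*(80 + 5)) + 8407/21867 = -4973/(85*105) + 8407*(1/21867) = -4973/8925 + 8407/21867 = -11237372/65054325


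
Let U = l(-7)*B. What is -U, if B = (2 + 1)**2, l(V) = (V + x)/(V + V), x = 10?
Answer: 27/14 ≈ 1.9286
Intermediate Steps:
l(V) = (10 + V)/(2*V) (l(V) = (V + 10)/(V + V) = (10 + V)/((2*V)) = (10 + V)*(1/(2*V)) = (10 + V)/(2*V))
B = 9 (B = 3**2 = 9)
U = -27/14 (U = ((1/2)*(10 - 7)/(-7))*9 = ((1/2)*(-1/7)*3)*9 = -3/14*9 = -27/14 ≈ -1.9286)
-U = -1*(-27/14) = 27/14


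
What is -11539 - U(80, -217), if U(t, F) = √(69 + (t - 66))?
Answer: -11539 - √83 ≈ -11548.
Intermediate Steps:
U(t, F) = √(3 + t) (U(t, F) = √(69 + (-66 + t)) = √(3 + t))
-11539 - U(80, -217) = -11539 - √(3 + 80) = -11539 - √83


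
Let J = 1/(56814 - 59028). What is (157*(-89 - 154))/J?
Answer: 84466314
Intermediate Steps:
J = -1/2214 (J = 1/(-2214) = -1/2214 ≈ -0.00045167)
(157*(-89 - 154))/J = (157*(-89 - 154))/(-1/2214) = (157*(-243))*(-2214) = -38151*(-2214) = 84466314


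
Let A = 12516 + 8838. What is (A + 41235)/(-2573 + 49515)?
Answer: 62589/46942 ≈ 1.3333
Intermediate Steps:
A = 21354
(A + 41235)/(-2573 + 49515) = (21354 + 41235)/(-2573 + 49515) = 62589/46942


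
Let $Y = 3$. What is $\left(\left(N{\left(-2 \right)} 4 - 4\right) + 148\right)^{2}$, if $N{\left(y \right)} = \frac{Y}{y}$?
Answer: $19044$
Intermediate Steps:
$N{\left(y \right)} = \frac{3}{y}$
$\left(\left(N{\left(-2 \right)} 4 - 4\right) + 148\right)^{2} = \left(\left(\frac{3}{-2} \cdot 4 - 4\right) + 148\right)^{2} = \left(\left(3 \left(- \frac{1}{2}\right) 4 - 4\right) + 148\right)^{2} = \left(\left(\left(- \frac{3}{2}\right) 4 - 4\right) + 148\right)^{2} = \left(\left(-6 - 4\right) + 148\right)^{2} = \left(-10 + 148\right)^{2} = 138^{2} = 19044$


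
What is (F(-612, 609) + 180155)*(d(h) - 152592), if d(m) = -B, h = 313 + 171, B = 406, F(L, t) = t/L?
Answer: -2811446649083/102 ≈ -2.7563e+10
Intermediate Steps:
h = 484
d(m) = -406 (d(m) = -1*406 = -406)
(F(-612, 609) + 180155)*(d(h) - 152592) = (609/(-612) + 180155)*(-406 - 152592) = (609*(-1/612) + 180155)*(-152998) = (-203/204 + 180155)*(-152998) = (36751417/204)*(-152998) = -2811446649083/102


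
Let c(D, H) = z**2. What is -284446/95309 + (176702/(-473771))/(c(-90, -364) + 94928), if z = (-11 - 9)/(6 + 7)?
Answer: -1081012571156042027/362213184615406224 ≈ -2.9845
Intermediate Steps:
z = -20/13 ≈ -1.5385
c(D, H) = 400/169 (c(D, H) = (-20/13)**2 = 400/169)
-284446/95309 + (176702/(-473771))/(c(-90, -364) + 94928) = -284446/95309 + (176702/(-473771))/(400/169 + 94928) = -284446*1/95309 + (176702*(-1/473771))/(16043232/169) = -284446/95309 - 176702/473771*169/16043232 = -284446/95309 - 14931319/3800409033936 = -1081012571156042027/362213184615406224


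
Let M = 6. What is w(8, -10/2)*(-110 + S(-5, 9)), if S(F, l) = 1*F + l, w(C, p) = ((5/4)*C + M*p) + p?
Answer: 2650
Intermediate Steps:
w(C, p) = 7*p + 5*C/4 (w(C, p) = ((5/4)*C + 6*p) + p = ((5*(¼))*C + 6*p) + p = (5*C/4 + 6*p) + p = (6*p + 5*C/4) + p = 7*p + 5*C/4)
S(F, l) = F + l
w(8, -10/2)*(-110 + S(-5, 9)) = (7*(-10/2) + (5/4)*8)*(-110 + (-5 + 9)) = (7*(-10*½) + 10)*(-110 + 4) = (7*(-5) + 10)*(-106) = (-35 + 10)*(-106) = -25*(-106) = 2650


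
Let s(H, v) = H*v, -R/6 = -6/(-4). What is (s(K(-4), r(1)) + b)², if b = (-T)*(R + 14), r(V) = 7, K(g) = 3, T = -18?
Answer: 12321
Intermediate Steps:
R = -9 (R = -(-36)/(-4) = -(-36)*(-1)/4 = -6*3/2 = -9)
b = 90 (b = (-1*(-18))*(-9 + 14) = 18*5 = 90)
(s(K(-4), r(1)) + b)² = (3*7 + 90)² = (21 + 90)² = 111² = 12321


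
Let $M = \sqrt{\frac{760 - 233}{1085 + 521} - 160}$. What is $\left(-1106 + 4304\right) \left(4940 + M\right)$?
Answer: $15798120 + \frac{1599 i \sqrt{411831398}}{803} \approx 1.5798 \cdot 10^{7} + 40410.0 i$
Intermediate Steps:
$M = \frac{i \sqrt{411831398}}{1606}$ ($M = \sqrt{\frac{527}{1606} - 160} = \sqrt{- \frac{256433}{1606}} = \frac{i \sqrt{411831398}}{1606} \approx 12.636 i$)
$\left(-1106 + 4304\right) \left(4940 + M\right) = \left(-1106 + 4304\right) \left(4940 + \frac{i \sqrt{411831398}}{1606}\right) = 3198 \left(4940 + \frac{i \sqrt{411831398}}{1606}\right) = 15798120 + \frac{1599 i \sqrt{411831398}}{803}$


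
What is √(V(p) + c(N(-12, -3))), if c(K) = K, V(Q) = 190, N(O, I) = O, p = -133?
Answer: √178 ≈ 13.342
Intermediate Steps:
√(V(p) + c(N(-12, -3))) = √(190 - 12) = √178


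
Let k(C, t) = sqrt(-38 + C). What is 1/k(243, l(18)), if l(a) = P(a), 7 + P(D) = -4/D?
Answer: sqrt(205)/205 ≈ 0.069843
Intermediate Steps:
P(D) = -7 - 4/D
l(a) = -7 - 4/a
1/k(243, l(18)) = 1/(sqrt(-38 + 243)) = 1/(sqrt(205)) = sqrt(205)/205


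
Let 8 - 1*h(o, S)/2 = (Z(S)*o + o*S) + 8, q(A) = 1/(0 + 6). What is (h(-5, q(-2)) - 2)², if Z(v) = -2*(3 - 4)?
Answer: 3481/9 ≈ 386.78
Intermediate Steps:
Z(v) = 2 (Z(v) = -2*(-1) = 2)
q(A) = ⅙ (q(A) = 1/6 = ⅙)
h(o, S) = -4*o - 2*S*o (h(o, S) = 16 - 2*((2*o + o*S) + 8) = 16 - 2*((2*o + S*o) + 8) = 16 - 2*(8 + 2*o + S*o) = 16 + (-16 - 4*o - 2*S*o) = -4*o - 2*S*o)
(h(-5, q(-2)) - 2)² = (-2*(-5)*(2 + ⅙) - 2)² = (-2*(-5)*13/6 - 2)² = (65/3 - 2)² = (59/3)² = 3481/9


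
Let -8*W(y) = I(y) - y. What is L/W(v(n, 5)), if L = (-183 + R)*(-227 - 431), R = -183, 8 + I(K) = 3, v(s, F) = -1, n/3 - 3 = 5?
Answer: 481656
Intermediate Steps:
n = 24 (n = 9 + 3*5 = 9 + 15 = 24)
I(K) = -5 (I(K) = -8 + 3 = -5)
L = 240828 (L = (-183 - 183)*(-227 - 431) = -366*(-658) = 240828)
W(y) = 5/8 + y/8 (W(y) = -(-5 - y)/8 = 5/8 + y/8)
L/W(v(n, 5)) = 240828/(5/8 + (⅛)*(-1)) = 240828/(5/8 - ⅛) = 240828/(½) = 240828*2 = 481656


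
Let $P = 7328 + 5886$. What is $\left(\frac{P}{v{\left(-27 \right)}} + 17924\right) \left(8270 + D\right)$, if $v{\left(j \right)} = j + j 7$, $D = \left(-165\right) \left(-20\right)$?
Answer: $\frac{11160335225}{54} \approx 2.0667 \cdot 10^{8}$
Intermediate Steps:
$D = 3300$
$v{\left(j \right)} = 8 j$ ($v{\left(j \right)} = j + 7 j = 8 j$)
$P = 13214$
$\left(\frac{P}{v{\left(-27 \right)}} + 17924\right) \left(8270 + D\right) = \left(\frac{13214}{8 \left(-27\right)} + 17924\right) \left(8270 + 3300\right) = \left(\frac{13214}{-216} + 17924\right) 11570 = \left(13214 \left(- \frac{1}{216}\right) + 17924\right) 11570 = \left(- \frac{6607}{108} + 17924\right) 11570 = \frac{1929185}{108} \cdot 11570 = \frac{11160335225}{54}$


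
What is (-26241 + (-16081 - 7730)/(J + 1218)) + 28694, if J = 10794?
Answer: 9813875/4004 ≈ 2451.0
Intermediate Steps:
(-26241 + (-16081 - 7730)/(J + 1218)) + 28694 = (-26241 + (-16081 - 7730)/(10794 + 1218)) + 28694 = (-26241 - 23811/12012) + 28694 = (-26241 - 23811*1/12012) + 28694 = (-26241 - 7937/4004) + 28694 = -105076901/4004 + 28694 = 9813875/4004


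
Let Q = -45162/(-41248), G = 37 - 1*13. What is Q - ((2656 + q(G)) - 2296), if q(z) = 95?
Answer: -9361339/20624 ≈ -453.91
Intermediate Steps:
G = 24 (G = 37 - 13 = 24)
Q = 22581/20624 (Q = -45162*(-1/41248) = 22581/20624 ≈ 1.0949)
Q - ((2656 + q(G)) - 2296) = 22581/20624 - ((2656 + 95) - 2296) = 22581/20624 - (2751 - 2296) = 22581/20624 - 1*455 = 22581/20624 - 455 = -9361339/20624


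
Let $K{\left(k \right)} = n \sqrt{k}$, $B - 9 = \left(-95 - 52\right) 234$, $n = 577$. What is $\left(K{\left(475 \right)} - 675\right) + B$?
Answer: $-35064 + 2885 \sqrt{19} \approx -22489.0$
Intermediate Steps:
$B = -34389$ ($B = 9 + \left(-95 - 52\right) 234 = 9 - 34398 = -34389$)
$K{\left(k \right)} = 577 \sqrt{k}$
$\left(K{\left(475 \right)} - 675\right) + B = \left(577 \sqrt{475} - 675\right) - 34389 = \left(577 \cdot 5 \sqrt{19} - 675\right) - 34389 = \left(2885 \sqrt{19} - 675\right) - 34389 = \left(-675 + 2885 \sqrt{19}\right) - 34389 = -35064 + 2885 \sqrt{19}$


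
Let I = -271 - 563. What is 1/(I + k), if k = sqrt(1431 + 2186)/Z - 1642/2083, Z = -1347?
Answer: -6571886853536208/5486134147382275351 + 5844483483*sqrt(3617)/5486134147382275351 ≈ -0.0011978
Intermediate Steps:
I = -834
k = -1642/2083 - sqrt(3617)/1347 (k = sqrt(1431 + 2186)/(-1347) - 1642/2083 = sqrt(3617)*(-1/1347) - 1642*1/2083 = -sqrt(3617)/1347 - 1642/2083 = -1642/2083 - sqrt(3617)/1347 ≈ -0.83293)
1/(I + k) = 1/(-834 + (-1642/2083 - sqrt(3617)/1347)) = 1/(-1738864/2083 - sqrt(3617)/1347)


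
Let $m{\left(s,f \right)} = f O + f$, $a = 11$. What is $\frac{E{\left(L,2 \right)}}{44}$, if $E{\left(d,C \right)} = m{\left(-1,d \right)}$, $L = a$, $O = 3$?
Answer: $1$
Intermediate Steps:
$m{\left(s,f \right)} = 4 f$ ($m{\left(s,f \right)} = f 3 + f = 3 f + f = 4 f$)
$L = 11$
$E{\left(d,C \right)} = 4 d$
$\frac{E{\left(L,2 \right)}}{44} = \frac{4 \cdot 11}{44} = 44 \cdot \frac{1}{44} = 1$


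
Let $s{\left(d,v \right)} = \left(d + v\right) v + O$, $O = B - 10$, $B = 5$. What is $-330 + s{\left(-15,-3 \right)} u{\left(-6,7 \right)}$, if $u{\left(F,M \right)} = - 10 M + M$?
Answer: $-3417$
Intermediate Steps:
$u{\left(F,M \right)} = - 9 M$
$O = -5$ ($O = 5 - 10 = -5$)
$s{\left(d,v \right)} = -5 + v \left(d + v\right)$ ($s{\left(d,v \right)} = \left(d + v\right) v - 5 = v \left(d + v\right) - 5 = -5 + v \left(d + v\right)$)
$-330 + s{\left(-15,-3 \right)} u{\left(-6,7 \right)} = -330 + \left(-5 + \left(-3\right)^{2} - -45\right) \left(\left(-9\right) 7\right) = -330 + \left(-5 + 9 + 45\right) \left(-63\right) = -330 + 49 \left(-63\right) = -330 - 3087 = -3417$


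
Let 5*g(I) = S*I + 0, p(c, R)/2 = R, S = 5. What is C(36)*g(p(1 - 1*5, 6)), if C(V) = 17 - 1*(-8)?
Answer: 300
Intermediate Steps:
C(V) = 25 (C(V) = 17 + 8 = 25)
p(c, R) = 2*R
g(I) = I (g(I) = (5*I + 0)/5 = (5*I)/5 = I)
C(36)*g(p(1 - 1*5, 6)) = 25*(2*6) = 25*12 = 300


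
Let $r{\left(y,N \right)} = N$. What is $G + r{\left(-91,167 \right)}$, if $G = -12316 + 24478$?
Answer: $12329$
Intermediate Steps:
$G = 12162$
$G + r{\left(-91,167 \right)} = 12162 + 167 = 12329$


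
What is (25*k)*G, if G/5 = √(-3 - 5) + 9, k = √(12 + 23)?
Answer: 1125*√35 + 250*I*√70 ≈ 6655.6 + 2091.6*I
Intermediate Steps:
k = √35 ≈ 5.9161
G = 45 + 10*I*√2 (G = 5*(√(-3 - 5) + 9) = 5*(√(-8) + 9) = 5*(2*I*√2 + 9) = 5*(9 + 2*I*√2) = 45 + 10*I*√2 ≈ 45.0 + 14.142*I)
(25*k)*G = (25*√35)*(45 + 10*I*√2) = 25*√35*(45 + 10*I*√2)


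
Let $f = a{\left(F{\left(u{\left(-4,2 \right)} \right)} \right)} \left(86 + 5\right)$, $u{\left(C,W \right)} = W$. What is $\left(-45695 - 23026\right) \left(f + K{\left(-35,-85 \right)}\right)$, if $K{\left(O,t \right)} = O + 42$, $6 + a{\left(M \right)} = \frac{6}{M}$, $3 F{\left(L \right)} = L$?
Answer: $-19241880$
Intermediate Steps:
$F{\left(L \right)} = \frac{L}{3}$
$a{\left(M \right)} = -6 + \frac{6}{M}$
$K{\left(O,t \right)} = 42 + O$
$f = 273$ ($f = \left(-6 + \frac{6}{\frac{1}{3} \cdot 2}\right) \left(86 + 5\right) = \left(-6 + \frac{6}{\frac{2}{3}}\right) 91 = \left(-6 + 6 \cdot \frac{3}{2}\right) 91 = \left(-6 + 9\right) 91 = 3 \cdot 91 = 273$)
$\left(-45695 - 23026\right) \left(f + K{\left(-35,-85 \right)}\right) = \left(-45695 - 23026\right) \left(273 + \left(42 - 35\right)\right) = - 68721 \left(273 + 7\right) = \left(-68721\right) 280 = -19241880$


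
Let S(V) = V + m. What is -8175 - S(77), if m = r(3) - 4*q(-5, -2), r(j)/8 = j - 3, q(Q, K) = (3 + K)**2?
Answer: -8248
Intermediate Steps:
r(j) = -24 + 8*j (r(j) = 8*(j - 3) = 8*(-3 + j) = -24 + 8*j)
m = -4 (m = (-24 + 8*3) - 4*(3 - 2)**2 = (-24 + 24) - 4*1**2 = 0 - 4*1 = 0 - 4 = -4)
S(V) = -4 + V (S(V) = V - 4 = -4 + V)
-8175 - S(77) = -8175 - (-4 + 77) = -8175 - 1*73 = -8175 - 73 = -8248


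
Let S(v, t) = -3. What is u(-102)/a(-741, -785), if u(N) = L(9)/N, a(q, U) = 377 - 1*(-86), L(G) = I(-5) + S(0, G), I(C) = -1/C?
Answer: 7/118065 ≈ 5.9289e-5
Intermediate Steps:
L(G) = -14/5 (L(G) = -1/(-5) - 3 = -1*(-⅕) - 3 = ⅕ - 3 = -14/5)
a(q, U) = 463 (a(q, U) = 377 + 86 = 463)
u(N) = -14/(5*N)
u(-102)/a(-741, -785) = -14/5/(-102)/463 = -14/5*(-1/102)*(1/463) = (7/255)*(1/463) = 7/118065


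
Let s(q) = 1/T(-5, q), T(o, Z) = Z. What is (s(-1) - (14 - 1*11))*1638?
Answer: -6552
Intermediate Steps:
s(q) = 1/q
(s(-1) - (14 - 1*11))*1638 = (1/(-1) - (14 - 1*11))*1638 = (-1 - (14 - 11))*1638 = (-1 - 1*3)*1638 = (-1 - 3)*1638 = -4*1638 = -6552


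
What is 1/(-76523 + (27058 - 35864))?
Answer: -1/85329 ≈ -1.1719e-5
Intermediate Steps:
1/(-76523 + (27058 - 35864)) = 1/(-76523 - 8806) = 1/(-85329) = -1/85329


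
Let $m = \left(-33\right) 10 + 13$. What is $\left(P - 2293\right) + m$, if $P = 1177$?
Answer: $-1433$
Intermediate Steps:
$m = -317$ ($m = -330 + 13 = -317$)
$\left(P - 2293\right) + m = \left(1177 - 2293\right) - 317 = -1116 - 317 = -1433$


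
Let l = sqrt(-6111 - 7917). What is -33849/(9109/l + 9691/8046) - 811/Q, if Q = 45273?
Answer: -70023814071801606655/10135285712383860678 - 1663394860800063*I*sqrt(3507)/223870424146486 ≈ -6.9089 - 440.01*I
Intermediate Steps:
l = 2*I*sqrt(3507) (l = sqrt(-14028) = 2*I*sqrt(3507) ≈ 118.44*I)
-33849/(9109/l + 9691/8046) - 811/Q = -33849/(9109/((2*I*sqrt(3507))) + 9691/8046) - 811/45273 = -33849/(9109*(-I*sqrt(3507)/7014) + 9691*(1/8046)) - 811*1/45273 = -33849/(-9109*I*sqrt(3507)/7014 + 9691/8046) - 811/45273 = -33849/(9691/8046 - 9109*I*sqrt(3507)/7014) - 811/45273 = -811/45273 - 33849/(9691/8046 - 9109*I*sqrt(3507)/7014)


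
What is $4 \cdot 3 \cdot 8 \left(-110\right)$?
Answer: $-10560$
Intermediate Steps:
$4 \cdot 3 \cdot 8 \left(-110\right) = 12 \cdot 8 \left(-110\right) = 96 \left(-110\right) = -10560$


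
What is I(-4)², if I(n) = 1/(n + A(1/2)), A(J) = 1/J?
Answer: ¼ ≈ 0.25000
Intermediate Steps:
I(n) = 1/(2 + n) (I(n) = 1/(n + 1/(1/2)) = 1/(n + 1/(½)) = 1/(n + 2) = 1/(2 + n))
I(-4)² = (1/(2 - 4))² = (1/(-2))² = (-½)² = ¼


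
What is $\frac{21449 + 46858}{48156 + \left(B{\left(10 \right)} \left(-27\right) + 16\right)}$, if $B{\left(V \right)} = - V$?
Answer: $\frac{68307}{48442} \approx 1.4101$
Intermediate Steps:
$\frac{21449 + 46858}{48156 + \left(B{\left(10 \right)} \left(-27\right) + 16\right)} = \frac{21449 + 46858}{48156 + \left(\left(-1\right) 10 \left(-27\right) + 16\right)} = \frac{68307}{48156 + \left(\left(-10\right) \left(-27\right) + 16\right)} = \frac{68307}{48156 + \left(270 + 16\right)} = \frac{68307}{48156 + 286} = \frac{68307}{48442}$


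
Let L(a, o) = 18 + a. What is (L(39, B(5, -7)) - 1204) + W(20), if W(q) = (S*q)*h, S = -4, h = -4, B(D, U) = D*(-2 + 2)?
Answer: -827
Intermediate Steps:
B(D, U) = 0 (B(D, U) = D*0 = 0)
W(q) = 16*q (W(q) = -4*q*(-4) = 16*q)
(L(39, B(5, -7)) - 1204) + W(20) = ((18 + 39) - 1204) + 16*20 = (57 - 1204) + 320 = -1147 + 320 = -827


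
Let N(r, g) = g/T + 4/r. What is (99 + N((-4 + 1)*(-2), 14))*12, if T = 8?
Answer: 1217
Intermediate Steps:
N(r, g) = 4/r + g/8 (N(r, g) = g/8 + 4/r = 4/r + g/8)
(99 + N((-4 + 1)*(-2), 14))*12 = (99 + (4/(((-4 + 1)*(-2))) + (⅛)*14))*12 = (99 + (4/((-3*(-2))) + 7/4))*12 = (99 + (4/6 + 7/4))*12 = (99 + (4*(⅙) + 7/4))*12 = (99 + (⅔ + 7/4))*12 = (99 + 29/12)*12 = (1217/12)*12 = 1217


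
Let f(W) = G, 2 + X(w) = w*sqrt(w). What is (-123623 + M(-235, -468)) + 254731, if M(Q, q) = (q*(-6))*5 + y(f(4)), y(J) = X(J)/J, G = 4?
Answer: 290299/2 ≈ 1.4515e+5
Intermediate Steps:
X(w) = -2 + w**(3/2) (X(w) = -2 + w*sqrt(w) = -2 + w**(3/2))
f(W) = 4
y(J) = (-2 + J**(3/2))/J
M(Q, q) = 3/2 - 30*q (M(Q, q) = (q*(-6))*5 + (-2 + 4**(3/2))/4 = -6*q*5 + (-2 + 8)/4 = -30*q + (1/4)*6 = -30*q + 3/2 = 3/2 - 30*q)
(-123623 + M(-235, -468)) + 254731 = (-123623 + (3/2 - 30*(-468))) + 254731 = (-123623 + (3/2 + 14040)) + 254731 = (-123623 + 28083/2) + 254731 = -219163/2 + 254731 = 290299/2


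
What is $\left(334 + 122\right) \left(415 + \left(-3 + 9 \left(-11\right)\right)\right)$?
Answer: $142728$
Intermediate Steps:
$\left(334 + 122\right) \left(415 + \left(-3 + 9 \left(-11\right)\right)\right) = 456 \left(415 - 102\right) = 456 \cdot 313 = 142728$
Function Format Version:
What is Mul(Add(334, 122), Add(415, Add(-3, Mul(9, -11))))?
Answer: 142728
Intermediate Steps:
Mul(Add(334, 122), Add(415, Add(-3, Mul(9, -11)))) = Mul(456, Add(415, Add(-3, -99))) = Mul(456, Add(415, -102)) = Mul(456, 313) = 142728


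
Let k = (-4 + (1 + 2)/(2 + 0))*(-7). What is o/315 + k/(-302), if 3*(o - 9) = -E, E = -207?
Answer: 12029/63420 ≈ 0.18967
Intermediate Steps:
o = 78 (o = 9 + (-1*(-207))/3 = 9 + (1/3)*207 = 9 + 69 = 78)
k = 35/2 (k = (-4 + 3/2)*(-7) = -5/2*(-7) = 35/2 ≈ 17.500)
o/315 + k/(-302) = 78/315 + (35/2)/(-302) = 78*(1/315) + (35/2)*(-1/302) = 26/105 - 35/604 = 12029/63420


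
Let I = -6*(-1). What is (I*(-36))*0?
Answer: 0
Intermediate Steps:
I = 6
(I*(-36))*0 = (6*(-36))*0 = -216*0 = 0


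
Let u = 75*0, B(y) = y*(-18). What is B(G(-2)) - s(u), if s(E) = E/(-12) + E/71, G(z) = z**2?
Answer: -72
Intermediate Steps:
B(y) = -18*y
u = 0
s(E) = -59*E/852 (s(E) = E*(-1/12) + E*(1/71) = -E/12 + E/71 = -59*E/852)
B(G(-2)) - s(u) = -18*(-2)**2 - (-59)*0/852 = -18*4 - 1*0 = -72 + 0 = -72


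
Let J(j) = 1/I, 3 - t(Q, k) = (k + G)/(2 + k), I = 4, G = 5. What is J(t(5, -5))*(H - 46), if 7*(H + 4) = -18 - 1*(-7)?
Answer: -361/28 ≈ -12.893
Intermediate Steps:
t(Q, k) = 3 - (5 + k)/(2 + k) (t(Q, k) = 3 - (k + 5)/(2 + k) = 3 - (5 + k)/(2 + k))
J(j) = 1/4
H = -39/7 (H = -4 + (-18 - 1*(-7))/7 = -4 + (-18 + 7)/7 = -4 + (1/7)*(-11) = -4 - 11/7 = -39/7 ≈ -5.5714)
J(t(5, -5))*(H - 46) = (-39/7 - 46)/4 = (1/4)*(-361/7) = -361/28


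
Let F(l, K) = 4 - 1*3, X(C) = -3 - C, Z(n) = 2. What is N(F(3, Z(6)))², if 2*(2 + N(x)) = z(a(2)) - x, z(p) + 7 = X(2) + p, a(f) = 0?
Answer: 289/4 ≈ 72.250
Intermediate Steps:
F(l, K) = 1 (F(l, K) = 4 - 3 = 1)
z(p) = -12 + p (z(p) = -7 + ((-3 - 1*2) + p) = -7 + ((-3 - 2) + p) = -7 + (-5 + p) = -12 + p)
N(x) = -8 - x/2 (N(x) = -2 + ((-12 + 0) - x)/2 = -2 + (-12 - x)/2 = -2 + (-6 - x/2) = -8 - x/2)
N(F(3, Z(6)))² = (-8 - ½*1)² = (-8 - ½)² = (-17/2)² = 289/4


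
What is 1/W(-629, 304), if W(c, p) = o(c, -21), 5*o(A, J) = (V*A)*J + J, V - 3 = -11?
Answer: -5/105693 ≈ -4.7307e-5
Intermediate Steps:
V = -8 (V = 3 - 11 = -8)
o(A, J) = J/5 - 8*A*J/5 (o(A, J) = ((-8*A)*J + J)/5 = (-8*A*J + J)/5 = (J - 8*A*J)/5 = J/5 - 8*A*J/5)
W(c, p) = -21/5 + 168*c/5 (W(c, p) = (1/5)*(-21)*(1 - 8*c) = -21/5 + 168*c/5)
1/W(-629, 304) = 1/(-21/5 + (168/5)*(-629)) = 1/(-21/5 - 105672/5) = 1/(-105693/5) = -5/105693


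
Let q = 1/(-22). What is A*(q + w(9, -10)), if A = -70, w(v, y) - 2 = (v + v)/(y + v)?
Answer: 12355/11 ≈ 1123.2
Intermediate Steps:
w(v, y) = 2 + 2*v/(v + y) (w(v, y) = 2 + (v + v)/(y + v) = 2 + (2*v)/(v + y) = 2 + 2*v/(v + y))
q = -1/22 ≈ -0.045455
A*(q + w(9, -10)) = -70*(-1/22 + 2*(-10 + 2*9)/(9 - 10)) = -70*(-1/22 + 2*(-10 + 18)/(-1)) = -70*(-1/22 + 2*(-1)*8) = -70*(-1/22 - 16) = -70*(-353/22) = 12355/11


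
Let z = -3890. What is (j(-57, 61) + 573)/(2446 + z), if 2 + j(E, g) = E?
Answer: -257/722 ≈ -0.35596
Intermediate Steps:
j(E, g) = -2 + E
(j(-57, 61) + 573)/(2446 + z) = ((-2 - 57) + 573)/(2446 - 3890) = (-59 + 573)/(-1444) = 514*(-1/1444) = -257/722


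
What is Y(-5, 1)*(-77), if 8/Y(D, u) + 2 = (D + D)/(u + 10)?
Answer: 847/4 ≈ 211.75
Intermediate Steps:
Y(D, u) = 8/(-2 + 2*D/(10 + u)) (Y(D, u) = 8/(-2 + (D + D)/(u + 10)) = 8/(-2 + (2*D)/(10 + u)) = 8/(-2 + 2*D/(10 + u)))
Y(-5, 1)*(-77) = (4*(-10 - 1*1)/(10 + 1 - 1*(-5)))*(-77) = (4*(-10 - 1)/(10 + 1 + 5))*(-77) = (4*(-11)/16)*(-77) = (4*(1/16)*(-11))*(-77) = -11/4*(-77) = 847/4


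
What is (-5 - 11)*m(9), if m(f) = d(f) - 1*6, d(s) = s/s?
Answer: 80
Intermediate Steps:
d(s) = 1
m(f) = -5 (m(f) = 1 - 1*6 = 1 - 6 = -5)
(-5 - 11)*m(9) = (-5 - 11)*(-5) = -16*(-5) = 80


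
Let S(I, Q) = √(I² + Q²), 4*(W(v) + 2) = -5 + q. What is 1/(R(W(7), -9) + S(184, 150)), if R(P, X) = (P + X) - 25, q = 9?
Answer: 35/55131 + 2*√14089/55131 ≈ 0.0049409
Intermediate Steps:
W(v) = -1 (W(v) = -2 + (-5 + 9)/4 = -2 + (¼)*4 = -2 + 1 = -1)
R(P, X) = -25 + P + X
1/(R(W(7), -9) + S(184, 150)) = 1/((-25 - 1 - 9) + √(184² + 150²)) = 1/(-35 + √(33856 + 22500)) = 1/(-35 + √56356) = 1/(-35 + 2*√14089)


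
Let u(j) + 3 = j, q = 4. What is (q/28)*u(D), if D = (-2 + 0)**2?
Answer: 1/7 ≈ 0.14286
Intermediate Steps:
D = 4 (D = (-2)**2 = 4)
u(j) = -3 + j
(q/28)*u(D) = (4/28)*(-3 + 4) = (4*(1/28))*1 = (1/7)*1 = 1/7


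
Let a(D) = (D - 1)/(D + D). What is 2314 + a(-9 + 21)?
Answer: 55547/24 ≈ 2314.5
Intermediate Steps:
a(D) = (-1 + D)/(2*D) (a(D) = (-1 + D)/((2*D)) = (-1 + D)*(1/(2*D)) = (-1 + D)/(2*D))
2314 + a(-9 + 21) = 2314 + (-1 + (-9 + 21))/(2*(-9 + 21)) = 2314 + (1/2)*(-1 + 12)/12 = 2314 + (1/2)*(1/12)*11 = 2314 + 11/24 = 55547/24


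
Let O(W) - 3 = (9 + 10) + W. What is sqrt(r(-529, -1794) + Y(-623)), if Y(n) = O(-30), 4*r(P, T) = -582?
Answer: I*sqrt(614)/2 ≈ 12.39*I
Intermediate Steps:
O(W) = 22 + W (O(W) = 3 + ((9 + 10) + W) = 3 + (19 + W) = 22 + W)
r(P, T) = -291/2 (r(P, T) = (1/4)*(-582) = -291/2)
Y(n) = -8 (Y(n) = 22 - 30 = -8)
sqrt(r(-529, -1794) + Y(-623)) = sqrt(-291/2 - 8) = sqrt(-307/2) = I*sqrt(614)/2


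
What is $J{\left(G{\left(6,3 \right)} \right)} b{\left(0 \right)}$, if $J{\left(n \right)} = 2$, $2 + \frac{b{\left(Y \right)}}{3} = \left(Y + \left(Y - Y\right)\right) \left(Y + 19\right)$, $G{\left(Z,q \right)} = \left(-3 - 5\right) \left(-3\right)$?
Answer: $-12$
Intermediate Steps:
$G{\left(Z,q \right)} = 24$ ($G{\left(Z,q \right)} = \left(-8\right) \left(-3\right) = 24$)
$b{\left(Y \right)} = -6 + 3 Y \left(19 + Y\right)$ ($b{\left(Y \right)} = -6 + 3 \left(Y + \left(Y - Y\right)\right) \left(Y + 19\right) = -6 + 3 \left(Y + 0\right) \left(19 + Y\right) = -6 + 3 Y \left(19 + Y\right)$)
$J{\left(G{\left(6,3 \right)} \right)} b{\left(0 \right)} = 2 \left(-6 + 3 \cdot 0^{2} + 57 \cdot 0\right) = 2 \left(-6 + 3 \cdot 0 + 0\right) = 2 \left(-6 + 0 + 0\right) = 2 \left(-6\right) = -12$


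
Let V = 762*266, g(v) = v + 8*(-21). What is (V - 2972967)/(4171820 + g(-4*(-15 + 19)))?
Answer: -2770275/4171636 ≈ -0.66407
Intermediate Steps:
g(v) = -168 + v (g(v) = v - 168 = -168 + v)
V = 202692
(V - 2972967)/(4171820 + g(-4*(-15 + 19))) = (202692 - 2972967)/(4171820 + (-168 - 4*(-15 + 19))) = -2770275/(4171820 + (-168 - 4*4)) = -2770275/(4171820 + (-168 - 16)) = -2770275/(4171820 - 184) = -2770275/4171636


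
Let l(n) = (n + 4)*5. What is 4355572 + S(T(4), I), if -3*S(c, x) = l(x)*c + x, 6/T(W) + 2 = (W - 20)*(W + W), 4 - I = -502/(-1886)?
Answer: 12321911350/2829 ≈ 4.3556e+6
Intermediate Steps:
I = 3521/943 (I = 4 - (-502)/(-1886) = 4 - (-502)*(-1)/1886 = 4 - 1*251/943 = 4 - 251/943 = 3521/943 ≈ 3.7338)
l(n) = 20 + 5*n (l(n) = (4 + n)*5 = 20 + 5*n)
T(W) = 6/(-2 + 2*W*(-20 + W)) (T(W) = 6/(-2 + (W - 20)*(W + W)) = 6/(-2 + (-20 + W)*(2*W)) = 6/(-2 + 2*W*(-20 + W)))
S(c, x) = -x/3 - c*(20 + 5*x)/3 (S(c, x) = -((20 + 5*x)*c + x)/3 = -(c*(20 + 5*x) + x)/3 = -(x + c*(20 + 5*x))/3 = -x/3 - c*(20 + 5*x)/3)
4355572 + S(T(4), I) = 4355572 + (-1/3*3521/943 - 5*3/(-1 + 4**2 - 20*4)*(4 + 3521/943)/3) = 4355572 + (-3521/2829 - 5/3*3/(-1 + 16 - 80)*7293/943) = 4355572 + (-3521/2829 - 5/3*3/(-65)*7293/943) = 4355572 + (-3521/2829 - 5/3*3*(-1/65)*7293/943) = 4355572 + (-3521/2829 - 5/3*(-3/65)*7293/943) = 4355572 + (-3521/2829 + 561/943) = 4355572 - 1838/2829 = 12321911350/2829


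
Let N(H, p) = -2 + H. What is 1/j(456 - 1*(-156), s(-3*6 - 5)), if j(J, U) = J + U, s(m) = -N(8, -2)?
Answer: 1/606 ≈ 0.0016502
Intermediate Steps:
s(m) = -6 (s(m) = -(-2 + 8) = -1*6 = -6)
1/j(456 - 1*(-156), s(-3*6 - 5)) = 1/((456 - 1*(-156)) - 6) = 1/((456 + 156) - 6) = 1/(612 - 6) = 1/606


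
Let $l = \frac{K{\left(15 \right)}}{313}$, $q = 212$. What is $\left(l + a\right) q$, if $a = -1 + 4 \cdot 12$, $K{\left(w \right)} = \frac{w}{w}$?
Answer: $\frac{3118944}{313} \approx 9964.7$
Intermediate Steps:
$K{\left(w \right)} = 1$
$a = 47$ ($a = -1 + 48 = 47$)
$l = \frac{1}{313}$ ($l = 1 \cdot \frac{1}{313} = \frac{1}{313} \approx 0.0031949$)
$\left(l + a\right) q = \left(\frac{1}{313} + 47\right) 212 = \frac{14712}{313} \cdot 212 = \frac{3118944}{313}$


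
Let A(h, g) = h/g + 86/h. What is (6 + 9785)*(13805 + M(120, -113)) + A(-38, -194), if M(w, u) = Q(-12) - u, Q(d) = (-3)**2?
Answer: 251310106841/1843 ≈ 1.3636e+8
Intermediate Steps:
Q(d) = 9
M(w, u) = 9 - u
A(h, g) = 86/h + h/g
(6 + 9785)*(13805 + M(120, -113)) + A(-38, -194) = (6 + 9785)*(13805 + (9 - 1*(-113))) + (86/(-38) - 38/(-194)) = 9791*(13805 + (9 + 113)) + (86*(-1/38) - 38*(-1/194)) = 9791*(13805 + 122) + (-43/19 + 19/97) = 9791*13927 - 3810/1843 = 136359257 - 3810/1843 = 251310106841/1843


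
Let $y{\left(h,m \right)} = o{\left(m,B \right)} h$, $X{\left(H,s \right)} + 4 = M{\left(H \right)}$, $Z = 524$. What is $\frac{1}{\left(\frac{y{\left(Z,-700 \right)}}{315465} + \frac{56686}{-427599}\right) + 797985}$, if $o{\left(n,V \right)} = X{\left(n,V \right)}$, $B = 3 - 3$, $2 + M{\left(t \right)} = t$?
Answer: $\frac{44964172845}{35880676777672843} \approx 1.2532 \cdot 10^{-6}$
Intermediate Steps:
$M{\left(t \right)} = -2 + t$
$B = 0$ ($B = 3 - 3 = 0$)
$X{\left(H,s \right)} = -6 + H$ ($X{\left(H,s \right)} = -4 + \left(-2 + H\right) = -6 + H$)
$o{\left(n,V \right)} = -6 + n$
$y{\left(h,m \right)} = h \left(-6 + m\right)$ ($y{\left(h,m \right)} = \left(-6 + m\right) h = h \left(-6 + m\right)$)
$\frac{1}{\left(\frac{y{\left(Z,-700 \right)}}{315465} + \frac{56686}{-427599}\right) + 797985} = \frac{1}{\left(\frac{524 \left(-6 - 700\right)}{315465} + \frac{56686}{-427599}\right) + 797985} = \frac{1}{\left(524 \left(-706\right) \frac{1}{315465} + 56686 \left(- \frac{1}{427599}\right)\right) + 797985} = \frac{1}{\left(\left(-369944\right) \frac{1}{315465} - \frac{56686}{427599}\right) + 797985} = \frac{1}{\left(- \frac{369944}{315465} - \frac{56686}{427599}\right) + 797985} = \frac{1}{- \frac{58690044482}{44964172845} + 797985} = \frac{1}{\frac{35880676777672843}{44964172845}} = \frac{44964172845}{35880676777672843}$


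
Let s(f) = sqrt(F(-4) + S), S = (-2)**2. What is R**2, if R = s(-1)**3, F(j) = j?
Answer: 0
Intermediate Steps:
S = 4
s(f) = 0 (s(f) = sqrt(-4 + 4) = sqrt(0) = 0)
R = 0 (R = 0**3 = 0)
R**2 = 0**2 = 0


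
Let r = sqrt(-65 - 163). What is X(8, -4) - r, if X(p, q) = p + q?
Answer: 4 - 2*I*sqrt(57) ≈ 4.0 - 15.1*I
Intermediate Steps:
r = 2*I*sqrt(57) (r = sqrt(-228) = 2*I*sqrt(57) ≈ 15.1*I)
X(8, -4) - r = (8 - 4) - 2*I*sqrt(57) = 4 - 2*I*sqrt(57)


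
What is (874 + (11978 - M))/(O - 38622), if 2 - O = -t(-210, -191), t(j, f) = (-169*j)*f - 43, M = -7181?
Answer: -20033/6817253 ≈ -0.0029386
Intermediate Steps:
t(j, f) = -43 - 169*f*j (t(j, f) = -169*f*j - 43 = -43 - 169*f*j)
O = -6778631 (O = 2 - (-1)*(-43 - 169*(-191)*(-210)) = 2 - (-1)*(-43 - 6778590) = 2 - (-1)*(-6778633) = 2 - 1*6778633 = 2 - 6778633 = -6778631)
(874 + (11978 - M))/(O - 38622) = (874 + (11978 - 1*(-7181)))/(-6778631 - 38622) = (874 + (11978 + 7181))/(-6817253) = (874 + 19159)*(-1/6817253) = 20033*(-1/6817253) = -20033/6817253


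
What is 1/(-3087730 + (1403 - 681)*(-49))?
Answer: -1/3123108 ≈ -3.2019e-7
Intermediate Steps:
1/(-3087730 + (1403 - 681)*(-49)) = 1/(-3087730 + 722*(-49)) = 1/(-3087730 - 35378) = 1/(-3123108) = -1/3123108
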